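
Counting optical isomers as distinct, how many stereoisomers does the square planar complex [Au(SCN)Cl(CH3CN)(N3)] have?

In a square planar complex each vertex has one trans partner and two cis neighbours.
Working through the distinct placements yields 3 geometric isomers: (CH3CN/N3 trans, Cl/SCN trans); (CH3CN/SCN trans, Cl/N3 trans); (CH3CN/Cl trans, N3/SCN trans).
Each arrangement has an internal mirror plane or centre of symmetry, so none is chiral.

3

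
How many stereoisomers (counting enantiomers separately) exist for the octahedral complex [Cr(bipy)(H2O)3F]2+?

2

The six octahedral sites form three mutually perpendicular trans pairs.
Each bipy is bidentate and must span two cis positions.
There are 2 geometric isomers: H2O fac; H2O mer.
Each arrangement has an internal mirror plane or centre of symmetry, so none is chiral.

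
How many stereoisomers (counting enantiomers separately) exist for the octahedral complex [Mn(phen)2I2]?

3

In an octahedral complex each vertex has one trans partner and four cis neighbours.
Each phen is bidentate and must span two cis positions.
There are 2 geometric isomers: I trans; I cis (chiral).
One of these lacks any improper symmetry element and so occurs as an enantiomeric pair, giving 2 + 1 = 3 stereoisomers in total.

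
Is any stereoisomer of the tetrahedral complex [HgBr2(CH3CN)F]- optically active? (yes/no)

no

In a tetrahedral complex all four positions are equivalent and every pair of ligands is adjacent — there is no cis/trans distinction.
Only one geometric arrangement is possible.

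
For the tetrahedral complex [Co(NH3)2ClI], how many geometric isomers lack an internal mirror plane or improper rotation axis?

All four vertices of a tetrahedron are equivalent and mutually adjacent, so cis/trans isomerism cannot arise.
Only one geometric arrangement is possible.

0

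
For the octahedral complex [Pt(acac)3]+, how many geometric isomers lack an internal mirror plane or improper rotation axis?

An octahedron has six vertices in three trans pairs; every non-trans pair is cis.
Each acac is bidentate and must span two cis positions.
Only one geometric arrangement is possible; it has no improper symmetry element, so it exists as a pair of enantiomers (2 stereoisomers).

1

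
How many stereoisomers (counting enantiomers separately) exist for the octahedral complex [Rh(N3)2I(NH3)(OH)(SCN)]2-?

15

The six octahedral sites form three mutually perpendicular trans pairs.
Systematic enumeration (placing each ligand type in turn and discarding arrangements equivalent by rotation or reflection) gives 9 geometric isomers.
Of these, 6 lack any improper symmetry element and so occur as enantiomeric pairs, giving 9 + 6 = 15 stereoisomers in total.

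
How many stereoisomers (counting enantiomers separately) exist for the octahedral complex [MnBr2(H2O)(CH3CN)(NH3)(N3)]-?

15

In an octahedral complex each vertex has one trans partner and four cis neighbours.
Placing the ligands in turn and identifying arrangements related by rotation or reflection leaves 9 distinct geometric isomers.
Of these, 6 lack any improper symmetry element and so occur as enantiomeric pairs, giving 9 + 6 = 15 stereoisomers in total.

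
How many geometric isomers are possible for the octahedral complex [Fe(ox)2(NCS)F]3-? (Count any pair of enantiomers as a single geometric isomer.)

An octahedron has six vertices in three trans pairs; every non-trans pair is cis.
Each ox is bidentate and must span two cis positions.
Working through the distinct placements yields 2 geometric isomers: NCS and F mutually trans; NCS and F mutually cis (chiral).

2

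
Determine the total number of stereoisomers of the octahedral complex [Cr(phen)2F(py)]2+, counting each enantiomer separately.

In an octahedral complex each vertex has one trans partner and four cis neighbours.
Each phen is bidentate and must span two cis positions.
There are 2 geometric isomers: F and py mutually cis (chiral); F and py mutually trans.
One of these lacks any improper symmetry element and so occurs as an enantiomeric pair, giving 2 + 1 = 3 stereoisomers in total.

3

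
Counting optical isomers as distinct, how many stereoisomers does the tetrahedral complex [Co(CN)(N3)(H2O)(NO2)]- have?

Only one geometric arrangement is possible; it has no improper symmetry element, so it exists as a pair of enantiomers (2 stereoisomers).

2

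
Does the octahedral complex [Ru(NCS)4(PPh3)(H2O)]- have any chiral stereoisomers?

In an octahedral complex each vertex has one trans partner and four cis neighbours.
Systematic placement gives 2 geometric isomers: PPh3 and H2O mutually cis; PPh3 and H2O mutually trans.
Each arrangement has an internal mirror plane or centre of symmetry, so none is chiral.

no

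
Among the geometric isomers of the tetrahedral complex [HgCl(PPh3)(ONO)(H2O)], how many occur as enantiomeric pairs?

1

All four vertices of a tetrahedron are equivalent and mutually adjacent, so cis/trans isomerism cannot arise.
Only one geometric arrangement is possible; it has no improper symmetry element, so it exists as a pair of enantiomers (2 stereoisomers).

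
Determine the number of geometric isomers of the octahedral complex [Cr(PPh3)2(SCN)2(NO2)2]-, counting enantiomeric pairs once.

5

An octahedron has six vertices in three trans pairs; every non-trans pair is cis.
Working through the distinct placements yields 5 geometric isomers: PPh3 trans, SCN trans, NO2 trans; PPh3 cis, SCN cis, NO2 trans; PPh3 cis, SCN trans, NO2 cis; PPh3 cis, SCN cis, NO2 cis (chiral); PPh3 trans, SCN cis, NO2 cis.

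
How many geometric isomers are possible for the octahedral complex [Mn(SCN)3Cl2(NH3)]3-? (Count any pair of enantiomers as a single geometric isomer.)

3

There are 3 geometric isomers: SCN mer, Cl trans; SCN mer, Cl cis; SCN fac, Cl cis.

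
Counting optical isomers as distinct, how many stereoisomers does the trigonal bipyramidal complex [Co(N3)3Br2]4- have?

A trigonal bipyramid has two axial and three equatorial sites, which are chemically inequivalent.
Working through the distinct placements yields 3 geometric isomers: Br both axial; Br one axial, one equatorial; Br both equatorial.
Each arrangement has an internal mirror plane or centre of symmetry, so none is chiral.

3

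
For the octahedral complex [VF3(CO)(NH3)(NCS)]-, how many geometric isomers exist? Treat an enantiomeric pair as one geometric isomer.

The six octahedral sites form three mutually perpendicular trans pairs.
There are 4 geometric isomers: F mer (3 arrangements); F fac (chiral).

4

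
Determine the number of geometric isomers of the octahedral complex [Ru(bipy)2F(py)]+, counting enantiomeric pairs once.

Each bipy is bidentate and must span two cis positions.
Working through the distinct placements yields 2 geometric isomers: F and py mutually cis (chiral); F and py mutually trans.

2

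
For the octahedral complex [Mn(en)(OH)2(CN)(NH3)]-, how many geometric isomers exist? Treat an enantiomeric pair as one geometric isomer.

4

An octahedron has six vertices in three trans pairs; every non-trans pair is cis.
Each en is bidentate and must span two cis positions.
There are 4 geometric isomers: OH cis (3 arrangements, 2 chiral); OH trans.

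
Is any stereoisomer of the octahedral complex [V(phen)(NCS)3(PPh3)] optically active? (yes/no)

An octahedron has six vertices in three trans pairs; every non-trans pair is cis.
Each phen is bidentate and must span two cis positions.
Systematic placement gives 2 geometric isomers: NCS mer; NCS fac.
Each arrangement has an internal mirror plane or centre of symmetry, so none is chiral.

no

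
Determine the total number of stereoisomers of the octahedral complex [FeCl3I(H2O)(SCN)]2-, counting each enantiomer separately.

5

The six octahedral sites form three mutually perpendicular trans pairs.
There are 4 geometric isomers: Cl mer (3 arrangements); Cl fac (chiral).
One of these lacks any improper symmetry element and so occurs as an enantiomeric pair, giving 4 + 1 = 5 stereoisomers in total.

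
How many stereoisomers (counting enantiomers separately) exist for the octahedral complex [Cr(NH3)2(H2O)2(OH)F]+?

8

The distinct arrangements are (6 in all): NH3 cis, H2O cis (3 arrangements, 2 chiral); NH3 trans, H2O cis; NH3 cis, H2O trans; NH3 trans, H2O trans.
Of these, 2 lack any improper symmetry element and so occur as enantiomeric pairs, giving 6 + 2 = 8 stereoisomers in total.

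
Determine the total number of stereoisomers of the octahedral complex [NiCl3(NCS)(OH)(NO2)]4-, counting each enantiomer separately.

An octahedron has six vertices in three trans pairs; every non-trans pair is cis.
Systematic placement gives 4 geometric isomers: Cl mer (3 arrangements); Cl fac (chiral).
One of these lacks any improper symmetry element and so occurs as an enantiomeric pair, giving 4 + 1 = 5 stereoisomers in total.

5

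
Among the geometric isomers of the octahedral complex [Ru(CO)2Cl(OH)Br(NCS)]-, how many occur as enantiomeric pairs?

6

In an octahedral complex each vertex has one trans partner and four cis neighbours.
Exhaustive case analysis gives 9 geometric isomers.
Of these, 6 lack any improper symmetry element and so occur as enantiomeric pairs, giving 9 + 6 = 15 stereoisomers in total.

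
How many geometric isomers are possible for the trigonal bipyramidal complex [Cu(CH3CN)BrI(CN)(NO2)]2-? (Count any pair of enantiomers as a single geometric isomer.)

10

In a trigonal bipyramid the two axial positions differ from the three equatorial ones.
Systematic enumeration (placing each ligand type in turn and discarding arrangements equivalent by rotation or reflection) gives 10 geometric isomers.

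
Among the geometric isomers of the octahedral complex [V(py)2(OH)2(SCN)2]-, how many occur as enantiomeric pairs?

In an octahedral complex each vertex has one trans partner and four cis neighbours.
There are 5 geometric isomers: py trans, OH trans, SCN trans; py cis, OH trans, SCN cis; py trans, OH cis, SCN cis; py cis, OH cis, SCN cis (chiral); py cis, OH cis, SCN trans.
One of these lacks any improper symmetry element and so occurs as an enantiomeric pair, giving 5 + 1 = 6 stereoisomers in total.

1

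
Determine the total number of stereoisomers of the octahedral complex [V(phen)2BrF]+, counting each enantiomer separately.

3

An octahedron has six vertices in three trans pairs; every non-trans pair is cis.
Each phen is bidentate and must span two cis positions.
Working through the distinct placements yields 2 geometric isomers: Br and F mutually trans; Br and F mutually cis (chiral).
One of these lacks any improper symmetry element and so occurs as an enantiomeric pair, giving 2 + 1 = 3 stereoisomers in total.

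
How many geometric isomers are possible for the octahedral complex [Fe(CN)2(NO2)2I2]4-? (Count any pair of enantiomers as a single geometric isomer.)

An octahedron has six vertices in three trans pairs; every non-trans pair is cis.
The distinct arrangements are (5 in all): CN trans, NO2 trans, I trans; CN trans, NO2 cis, I cis; CN cis, NO2 trans, I cis; CN cis, NO2 cis, I cis (chiral); CN cis, NO2 cis, I trans.

5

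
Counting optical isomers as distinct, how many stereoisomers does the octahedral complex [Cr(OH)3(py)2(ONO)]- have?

3

The distinct arrangements are (3 in all): OH mer, py trans; OH mer, py cis; OH fac, py cis.
Each arrangement has an internal mirror plane or centre of symmetry, so none is chiral.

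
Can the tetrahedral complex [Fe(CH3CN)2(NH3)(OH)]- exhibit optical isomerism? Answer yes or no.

no

Only one geometric arrangement is possible.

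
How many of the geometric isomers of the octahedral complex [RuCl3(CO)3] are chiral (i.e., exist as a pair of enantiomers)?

0

An octahedron has six vertices in three trans pairs; every non-trans pair is cis.
The distinct arrangements are (2 in all): Cl mer; Cl fac.
Each arrangement has an internal mirror plane or centre of symmetry, so none is chiral.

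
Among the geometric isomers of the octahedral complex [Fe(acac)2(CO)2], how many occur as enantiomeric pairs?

1

In an octahedral complex each vertex has one trans partner and four cis neighbours.
Each acac is bidentate and must span two cis positions.
The distinct arrangements are (2 in all): CO trans; CO cis (chiral).
One of these lacks any improper symmetry element and so occurs as an enantiomeric pair, giving 2 + 1 = 3 stereoisomers in total.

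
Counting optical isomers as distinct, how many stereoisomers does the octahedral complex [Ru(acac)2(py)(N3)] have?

The six octahedral sites form three mutually perpendicular trans pairs.
Each acac is bidentate and must span two cis positions.
Systematic placement gives 2 geometric isomers: py and N3 mutually cis (chiral); py and N3 mutually trans.
One of these lacks any improper symmetry element and so occurs as an enantiomeric pair, giving 2 + 1 = 3 stereoisomers in total.

3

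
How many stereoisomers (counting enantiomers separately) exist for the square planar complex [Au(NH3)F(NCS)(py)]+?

A square has two trans pairs of vertices; adjacent vertices are cis.
The distinct arrangements are (3 in all): (F/NH3 trans, NCS/py trans); (F/py trans, NCS/NH3 trans); (F/NCS trans, NH3/py trans).
Each arrangement has an internal mirror plane or centre of symmetry, so none is chiral.

3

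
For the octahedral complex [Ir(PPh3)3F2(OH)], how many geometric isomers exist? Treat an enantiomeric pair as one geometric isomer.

An octahedron has six vertices in three trans pairs; every non-trans pair is cis.
Systematic placement gives 3 geometric isomers: PPh3 mer, F trans; PPh3 mer, F cis; PPh3 fac, F cis.

3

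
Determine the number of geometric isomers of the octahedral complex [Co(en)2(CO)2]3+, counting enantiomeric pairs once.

2

In an octahedral complex each vertex has one trans partner and four cis neighbours.
Each en is bidentate and must span two cis positions.
The distinct arrangements are (2 in all): CO trans; CO cis (chiral).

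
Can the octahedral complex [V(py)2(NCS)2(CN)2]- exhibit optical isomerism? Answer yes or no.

yes

An octahedron has six vertices in three trans pairs; every non-trans pair is cis.
Working through the distinct placements yields 5 geometric isomers: py trans, NCS trans, CN trans; py cis, NCS cis, CN trans; py trans, NCS cis, CN cis; py cis, NCS cis, CN cis (chiral); py cis, NCS trans, CN cis.
One of these lacks any improper symmetry element and so occurs as an enantiomeric pair, giving 5 + 1 = 6 stereoisomers in total.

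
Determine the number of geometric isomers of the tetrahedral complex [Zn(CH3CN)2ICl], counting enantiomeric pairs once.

Only one geometric arrangement is possible.

1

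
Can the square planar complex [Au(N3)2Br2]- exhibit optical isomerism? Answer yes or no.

no

The distinct arrangements are (2 in all): N3 cis; N3 trans.
Each arrangement has an internal mirror plane or centre of symmetry, so none is chiral.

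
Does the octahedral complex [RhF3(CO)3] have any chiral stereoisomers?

no

The distinct arrangements are (2 in all): F mer; F fac.
Each arrangement has an internal mirror plane or centre of symmetry, so none is chiral.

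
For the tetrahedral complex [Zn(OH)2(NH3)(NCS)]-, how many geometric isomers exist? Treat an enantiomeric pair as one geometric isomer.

1

In a tetrahedral complex all four positions are equivalent and every pair of ligands is adjacent — there is no cis/trans distinction.
Only one geometric arrangement is possible.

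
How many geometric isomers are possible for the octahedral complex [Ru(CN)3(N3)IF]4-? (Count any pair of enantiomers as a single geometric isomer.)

4

The distinct arrangements are (4 in all): CN mer (3 arrangements); CN fac (chiral).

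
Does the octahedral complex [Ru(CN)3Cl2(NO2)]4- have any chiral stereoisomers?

no

An octahedron has six vertices in three trans pairs; every non-trans pair is cis.
Working through the distinct placements yields 3 geometric isomers: CN mer, Cl cis; CN mer, Cl trans; CN fac, Cl cis.
Each arrangement has an internal mirror plane or centre of symmetry, so none is chiral.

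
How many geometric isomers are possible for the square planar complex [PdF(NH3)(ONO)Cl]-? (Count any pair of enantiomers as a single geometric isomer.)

3

In a square planar complex each vertex has one trans partner and two cis neighbours.
Working through the distinct placements yields 3 geometric isomers: (Cl/NH3 trans, F/ONO trans); (Cl/ONO trans, F/NH3 trans); (Cl/F trans, NH3/ONO trans).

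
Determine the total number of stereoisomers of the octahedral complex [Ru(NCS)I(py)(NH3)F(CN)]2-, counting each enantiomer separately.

In an octahedral complex each vertex has one trans partner and four cis neighbours.
Systematic enumeration (placing each ligand type in turn and discarding arrangements equivalent by rotation or reflection) gives 15 geometric isomers.
Of these, 15 lack any improper symmetry element and so occur as enantiomeric pairs, giving 15 + 15 = 30 stereoisomers in total.

30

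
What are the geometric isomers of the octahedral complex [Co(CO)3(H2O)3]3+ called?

The distinct arrangements are (2 in all): CO mer; CO fac.

fac and mer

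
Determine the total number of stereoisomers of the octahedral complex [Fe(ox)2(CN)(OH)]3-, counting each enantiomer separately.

In an octahedral complex each vertex has one trans partner and four cis neighbours.
Each ox is bidentate and must span two cis positions.
The distinct arrangements are (2 in all): CN and OH mutually trans; CN and OH mutually cis (chiral).
One of these lacks any improper symmetry element and so occurs as an enantiomeric pair, giving 2 + 1 = 3 stereoisomers in total.

3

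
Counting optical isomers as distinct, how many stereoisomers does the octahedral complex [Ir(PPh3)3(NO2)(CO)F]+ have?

5

In an octahedral complex each vertex has one trans partner and four cis neighbours.
Systematic placement gives 4 geometric isomers: PPh3 mer (3 arrangements); PPh3 fac (chiral).
One of these lacks any improper symmetry element and so occurs as an enantiomeric pair, giving 4 + 1 = 5 stereoisomers in total.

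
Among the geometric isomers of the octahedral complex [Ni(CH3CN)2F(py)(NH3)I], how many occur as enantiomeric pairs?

6

The six octahedral sites form three mutually perpendicular trans pairs.
Systematic enumeration (placing each ligand type in turn and discarding arrangements equivalent by rotation or reflection) gives 9 geometric isomers.
Of these, 6 lack any improper symmetry element and so occur as enantiomeric pairs, giving 9 + 6 = 15 stereoisomers in total.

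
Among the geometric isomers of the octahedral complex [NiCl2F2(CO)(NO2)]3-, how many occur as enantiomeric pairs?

Systematic placement gives 6 geometric isomers: Cl cis, F cis (3 arrangements, 2 chiral); Cl cis, F trans; Cl trans, F cis; Cl trans, F trans.
Of these, 2 lack any improper symmetry element and so occur as enantiomeric pairs, giving 6 + 2 = 8 stereoisomers in total.

2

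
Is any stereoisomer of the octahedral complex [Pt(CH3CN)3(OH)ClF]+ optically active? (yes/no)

In an octahedral complex each vertex has one trans partner and four cis neighbours.
Working through the distinct placements yields 4 geometric isomers: CH3CN mer (3 arrangements); CH3CN fac (chiral).
One of these lacks any improper symmetry element and so occurs as an enantiomeric pair, giving 4 + 1 = 5 stereoisomers in total.

yes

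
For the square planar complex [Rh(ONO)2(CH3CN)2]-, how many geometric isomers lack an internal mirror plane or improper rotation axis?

0

Working through the distinct placements yields 2 geometric isomers: ONO cis; ONO trans.
Each arrangement has an internal mirror plane or centre of symmetry, so none is chiral.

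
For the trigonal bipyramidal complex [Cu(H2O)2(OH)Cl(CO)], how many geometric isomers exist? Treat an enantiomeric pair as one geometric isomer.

7

In a trigonal bipyramid the two axial positions differ from the three equatorial ones.
Placing the ligands in turn and identifying arrangements related by rotation or reflection leaves 7 distinct geometric isomers.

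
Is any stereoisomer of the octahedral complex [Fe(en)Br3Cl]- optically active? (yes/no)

no

The six octahedral sites form three mutually perpendicular trans pairs.
Each en is bidentate and must span two cis positions.
There are 2 geometric isomers: Br mer; Br fac.
Each arrangement has an internal mirror plane or centre of symmetry, so none is chiral.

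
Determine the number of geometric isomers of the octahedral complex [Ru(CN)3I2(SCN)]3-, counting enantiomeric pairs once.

3

The six octahedral sites form three mutually perpendicular trans pairs.
The distinct arrangements are (3 in all): CN mer, I cis; CN mer, I trans; CN fac, I cis.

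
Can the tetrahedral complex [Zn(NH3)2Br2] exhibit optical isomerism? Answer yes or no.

no

Only one geometric arrangement is possible.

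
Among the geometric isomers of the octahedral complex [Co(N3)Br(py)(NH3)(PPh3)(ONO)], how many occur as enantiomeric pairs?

15

An octahedron has six vertices in three trans pairs; every non-trans pair is cis.
Placing the ligands in turn and identifying arrangements related by rotation or reflection leaves 15 distinct geometric isomers.
Of these, 15 lack any improper symmetry element and so occur as enantiomeric pairs, giving 15 + 15 = 30 stereoisomers in total.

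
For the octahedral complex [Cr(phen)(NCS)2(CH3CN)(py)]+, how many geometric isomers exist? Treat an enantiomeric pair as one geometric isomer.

4

The six octahedral sites form three mutually perpendicular trans pairs.
Each phen is bidentate and must span two cis positions.
Working through the distinct placements yields 4 geometric isomers: NCS cis (3 arrangements, 2 chiral); NCS trans.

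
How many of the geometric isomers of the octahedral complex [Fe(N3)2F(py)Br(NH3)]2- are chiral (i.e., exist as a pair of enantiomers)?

6

An octahedron has six vertices in three trans pairs; every non-trans pair is cis.
Systematic enumeration (placing each ligand type in turn and discarding arrangements equivalent by rotation or reflection) gives 9 geometric isomers.
Of these, 6 lack any improper symmetry element and so occur as enantiomeric pairs, giving 9 + 6 = 15 stereoisomers in total.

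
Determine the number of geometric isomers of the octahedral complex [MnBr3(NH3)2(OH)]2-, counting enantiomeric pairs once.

3

There are 3 geometric isomers: Br mer, NH3 cis; Br mer, NH3 trans; Br fac, NH3 cis.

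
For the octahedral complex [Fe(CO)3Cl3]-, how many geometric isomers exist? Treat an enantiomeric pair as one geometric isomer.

The six octahedral sites form three mutually perpendicular trans pairs.
There are 2 geometric isomers: CO mer; CO fac.

2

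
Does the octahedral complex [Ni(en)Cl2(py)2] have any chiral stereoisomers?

yes

An octahedron has six vertices in three trans pairs; every non-trans pair is cis.
Each en is bidentate and must span two cis positions.
The distinct arrangements are (3 in all): Cl trans, py cis; Cl cis, py trans; Cl cis, py cis (chiral).
One of these lacks any improper symmetry element and so occurs as an enantiomeric pair, giving 3 + 1 = 4 stereoisomers in total.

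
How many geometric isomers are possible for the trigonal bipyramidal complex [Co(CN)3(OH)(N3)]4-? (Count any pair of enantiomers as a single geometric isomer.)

4

Systematic placement gives 4 geometric isomers: OH equatorial, N3 equatorial; OH equatorial, N3 axial; OH axial, N3 equatorial; OH axial, N3 axial.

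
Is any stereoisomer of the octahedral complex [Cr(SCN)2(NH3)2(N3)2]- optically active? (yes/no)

There are 5 geometric isomers: SCN trans, NH3 trans, N3 trans; SCN cis, NH3 cis, N3 trans; SCN trans, NH3 cis, N3 cis; SCN cis, NH3 cis, N3 cis (chiral); SCN cis, NH3 trans, N3 cis.
One of these lacks any improper symmetry element and so occurs as an enantiomeric pair, giving 5 + 1 = 6 stereoisomers in total.

yes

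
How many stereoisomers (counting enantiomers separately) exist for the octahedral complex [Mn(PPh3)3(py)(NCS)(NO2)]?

The six octahedral sites form three mutually perpendicular trans pairs.
The distinct arrangements are (4 in all): PPh3 mer (3 arrangements); PPh3 fac (chiral).
One of these lacks any improper symmetry element and so occurs as an enantiomeric pair, giving 4 + 1 = 5 stereoisomers in total.

5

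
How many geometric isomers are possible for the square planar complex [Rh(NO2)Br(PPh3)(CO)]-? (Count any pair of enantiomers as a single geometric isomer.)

3

In a square planar complex each vertex has one trans partner and two cis neighbours.
There are 3 geometric isomers: (Br/NO2 trans, CO/PPh3 trans); (Br/PPh3 trans, CO/NO2 trans); (Br/CO trans, NO2/PPh3 trans).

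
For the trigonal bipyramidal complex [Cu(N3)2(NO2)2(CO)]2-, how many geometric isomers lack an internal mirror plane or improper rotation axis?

A trigonal bipyramid has two axial and three equatorial sites, which are chemically inequivalent.
Systematic enumeration (placing each ligand type in turn and discarding arrangements equivalent by rotation or reflection) gives 5 geometric isomers.
One of these lacks any improper symmetry element and so occurs as an enantiomeric pair, giving 5 + 1 = 6 stereoisomers in total.

1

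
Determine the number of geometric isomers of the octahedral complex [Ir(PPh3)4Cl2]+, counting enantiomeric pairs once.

2

The six octahedral sites form three mutually perpendicular trans pairs.
There are 2 geometric isomers: Cl trans; Cl cis.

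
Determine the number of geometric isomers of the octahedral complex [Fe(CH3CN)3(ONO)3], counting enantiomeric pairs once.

2

Working through the distinct placements yields 2 geometric isomers: CH3CN mer; CH3CN fac.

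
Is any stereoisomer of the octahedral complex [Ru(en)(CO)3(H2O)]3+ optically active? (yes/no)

In an octahedral complex each vertex has one trans partner and four cis neighbours.
Each en is bidentate and must span two cis positions.
The distinct arrangements are (2 in all): CO mer; CO fac.
Each arrangement has an internal mirror plane or centre of symmetry, so none is chiral.

no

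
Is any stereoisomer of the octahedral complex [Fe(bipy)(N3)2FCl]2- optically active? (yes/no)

yes

The six octahedral sites form three mutually perpendicular trans pairs.
Each bipy is bidentate and must span two cis positions.
The distinct arrangements are (4 in all): N3 cis (3 arrangements, 2 chiral); N3 trans.
Of these, 2 lack any improper symmetry element and so occur as enantiomeric pairs, giving 4 + 2 = 6 stereoisomers in total.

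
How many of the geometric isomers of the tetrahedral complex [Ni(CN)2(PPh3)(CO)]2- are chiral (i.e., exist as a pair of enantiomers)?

Only one geometric arrangement is possible.

0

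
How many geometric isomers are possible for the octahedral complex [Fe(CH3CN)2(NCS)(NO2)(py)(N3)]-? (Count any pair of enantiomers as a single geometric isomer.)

An octahedron has six vertices in three trans pairs; every non-trans pair is cis.
Placing the ligands in turn and identifying arrangements related by rotation or reflection leaves 9 distinct geometric isomers.

9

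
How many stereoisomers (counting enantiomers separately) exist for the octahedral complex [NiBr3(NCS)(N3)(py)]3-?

5

Systematic placement gives 4 geometric isomers: Br mer (3 arrangements); Br fac (chiral).
One of these lacks any improper symmetry element and so occurs as an enantiomeric pair, giving 4 + 1 = 5 stereoisomers in total.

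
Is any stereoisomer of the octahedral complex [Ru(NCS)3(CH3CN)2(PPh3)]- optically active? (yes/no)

There are 3 geometric isomers: NCS mer, CH3CN trans; NCS fac, CH3CN cis; NCS mer, CH3CN cis.
Each arrangement has an internal mirror plane or centre of symmetry, so none is chiral.

no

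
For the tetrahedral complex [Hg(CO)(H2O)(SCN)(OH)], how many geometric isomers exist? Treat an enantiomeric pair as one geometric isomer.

In a tetrahedral complex all four positions are equivalent and every pair of ligands is adjacent — there is no cis/trans distinction.
Only one geometric arrangement is possible; it has no improper symmetry element, so it exists as a pair of enantiomers (2 stereoisomers).

1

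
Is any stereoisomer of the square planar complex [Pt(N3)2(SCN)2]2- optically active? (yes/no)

no

The distinct arrangements are (2 in all): N3 cis; N3 trans.
Each arrangement has an internal mirror plane or centre of symmetry, so none is chiral.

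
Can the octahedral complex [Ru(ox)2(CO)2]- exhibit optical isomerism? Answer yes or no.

yes

An octahedron has six vertices in three trans pairs; every non-trans pair is cis.
Each ox is bidentate and must span two cis positions.
The distinct arrangements are (2 in all): CO trans; CO cis (chiral).
One of these lacks any improper symmetry element and so occurs as an enantiomeric pair, giving 2 + 1 = 3 stereoisomers in total.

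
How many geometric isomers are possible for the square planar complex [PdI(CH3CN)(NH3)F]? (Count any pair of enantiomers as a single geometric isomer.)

A square has two trans pairs of vertices; adjacent vertices are cis.
Systematic placement gives 3 geometric isomers: (CH3CN/I trans, F/NH3 trans); (CH3CN/NH3 trans, F/I trans); (CH3CN/F trans, I/NH3 trans).

3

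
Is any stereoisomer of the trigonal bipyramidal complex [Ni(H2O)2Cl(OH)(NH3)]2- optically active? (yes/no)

yes

Placing the ligands in turn and identifying arrangements related by rotation or reflection leaves 7 distinct geometric isomers.
Of these, 3 lack any improper symmetry element and so occur as enantiomeric pairs, giving 7 + 3 = 10 stereoisomers in total.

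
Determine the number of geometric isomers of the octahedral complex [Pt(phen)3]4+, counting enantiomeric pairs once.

The six octahedral sites form three mutually perpendicular trans pairs.
Each phen is bidentate and must span two cis positions.
Only one geometric arrangement is possible; it has no improper symmetry element, so it exists as a pair of enantiomers (2 stereoisomers).

1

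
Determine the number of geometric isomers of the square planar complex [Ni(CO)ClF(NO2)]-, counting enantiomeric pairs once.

3

Systematic placement gives 3 geometric isomers: (CO/F trans, Cl/NO2 trans); (CO/NO2 trans, Cl/F trans); (CO/Cl trans, F/NO2 trans).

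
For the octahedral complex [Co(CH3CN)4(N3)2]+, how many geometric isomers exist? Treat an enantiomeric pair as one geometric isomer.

In an octahedral complex each vertex has one trans partner and four cis neighbours.
Working through the distinct placements yields 2 geometric isomers: N3 trans; N3 cis.

2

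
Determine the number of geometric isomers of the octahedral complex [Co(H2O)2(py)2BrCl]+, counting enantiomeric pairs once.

6

The six octahedral sites form three mutually perpendicular trans pairs.
Systematic placement gives 6 geometric isomers: H2O trans, py trans; H2O cis, py cis (3 arrangements, 2 chiral); H2O cis, py trans; H2O trans, py cis.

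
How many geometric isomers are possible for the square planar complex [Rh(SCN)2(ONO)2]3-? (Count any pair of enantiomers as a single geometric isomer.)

2

In a square planar complex each vertex has one trans partner and two cis neighbours.
Systematic placement gives 2 geometric isomers: SCN cis; SCN trans.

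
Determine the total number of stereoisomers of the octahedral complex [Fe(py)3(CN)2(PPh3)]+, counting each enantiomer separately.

An octahedron has six vertices in three trans pairs; every non-trans pair is cis.
Working through the distinct placements yields 3 geometric isomers: py mer, CN trans; py mer, CN cis; py fac, CN cis.
Each arrangement has an internal mirror plane or centre of symmetry, so none is chiral.

3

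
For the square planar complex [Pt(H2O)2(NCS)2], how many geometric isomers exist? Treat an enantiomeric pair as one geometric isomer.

2

Working through the distinct placements yields 2 geometric isomers: H2O cis; H2O trans.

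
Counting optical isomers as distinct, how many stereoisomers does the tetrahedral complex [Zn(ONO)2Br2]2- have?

1

In a tetrahedral complex all four positions are equivalent and every pair of ligands is adjacent — there is no cis/trans distinction.
Only one geometric arrangement is possible.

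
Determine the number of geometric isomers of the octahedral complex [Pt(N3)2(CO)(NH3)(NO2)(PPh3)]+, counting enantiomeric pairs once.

9

An octahedron has six vertices in three trans pairs; every non-trans pair is cis.
Placing the ligands in turn and identifying arrangements related by rotation or reflection leaves 9 distinct geometric isomers.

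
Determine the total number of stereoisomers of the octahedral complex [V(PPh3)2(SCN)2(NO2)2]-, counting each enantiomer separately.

The six octahedral sites form three mutually perpendicular trans pairs.
The distinct arrangements are (5 in all): PPh3 trans, SCN trans, NO2 trans; PPh3 cis, SCN cis, NO2 trans; PPh3 cis, SCN trans, NO2 cis; PPh3 cis, SCN cis, NO2 cis (chiral); PPh3 trans, SCN cis, NO2 cis.
One of these lacks any improper symmetry element and so occurs as an enantiomeric pair, giving 5 + 1 = 6 stereoisomers in total.

6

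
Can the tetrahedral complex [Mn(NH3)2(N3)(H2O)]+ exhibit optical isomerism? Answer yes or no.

In a tetrahedral complex all four positions are equivalent and every pair of ligands is adjacent — there is no cis/trans distinction.
Only one geometric arrangement is possible.

no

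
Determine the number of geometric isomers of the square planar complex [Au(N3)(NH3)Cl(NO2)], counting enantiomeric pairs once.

3

In a square planar complex each vertex has one trans partner and two cis neighbours.
The distinct arrangements are (3 in all): (Cl/NH3 trans, N3/NO2 trans); (Cl/NO2 trans, N3/NH3 trans); (Cl/N3 trans, NH3/NO2 trans).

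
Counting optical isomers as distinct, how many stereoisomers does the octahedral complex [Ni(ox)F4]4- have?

1

Each ox is bidentate and must span two cis positions.
Only one geometric arrangement is possible.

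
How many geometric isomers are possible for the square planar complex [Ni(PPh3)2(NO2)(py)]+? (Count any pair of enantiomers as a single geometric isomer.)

2

A square has two trans pairs of vertices; adjacent vertices are cis.
Systematic placement gives 2 geometric isomers: PPh3 cis; PPh3 trans.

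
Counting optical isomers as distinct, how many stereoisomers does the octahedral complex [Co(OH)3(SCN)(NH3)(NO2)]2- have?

5

The six octahedral sites form three mutually perpendicular trans pairs.
There are 4 geometric isomers: OH mer (3 arrangements); OH fac (chiral).
One of these lacks any improper symmetry element and so occurs as an enantiomeric pair, giving 4 + 1 = 5 stereoisomers in total.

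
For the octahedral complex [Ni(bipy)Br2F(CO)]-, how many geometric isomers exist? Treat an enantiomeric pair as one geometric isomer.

4

Each bipy is bidentate and must span two cis positions.
Systematic placement gives 4 geometric isomers: Br trans; Br cis (3 arrangements, 2 chiral).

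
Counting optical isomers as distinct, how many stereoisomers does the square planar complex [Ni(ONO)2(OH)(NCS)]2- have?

In a square planar complex each vertex has one trans partner and two cis neighbours.
Working through the distinct placements yields 2 geometric isomers: ONO cis; ONO trans.
Each arrangement has an internal mirror plane or centre of symmetry, so none is chiral.

2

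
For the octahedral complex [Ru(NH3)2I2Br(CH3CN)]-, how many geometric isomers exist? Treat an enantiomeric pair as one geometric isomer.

6

In an octahedral complex each vertex has one trans partner and four cis neighbours.
Systematic placement gives 6 geometric isomers: NH3 trans, I trans; NH3 cis, I cis (3 arrangements, 2 chiral); NH3 trans, I cis; NH3 cis, I trans.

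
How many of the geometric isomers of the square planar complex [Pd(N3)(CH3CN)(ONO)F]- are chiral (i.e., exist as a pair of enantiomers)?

In a square planar complex each vertex has one trans partner and two cis neighbours.
Working through the distinct placements yields 3 geometric isomers: (CH3CN/N3 trans, F/ONO trans); (CH3CN/ONO trans, F/N3 trans); (CH3CN/F trans, N3/ONO trans).
Each arrangement has an internal mirror plane or centre of symmetry, so none is chiral.

0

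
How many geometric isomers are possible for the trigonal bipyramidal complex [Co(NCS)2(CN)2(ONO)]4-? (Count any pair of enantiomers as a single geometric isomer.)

5

A trigonal bipyramid has two axial and three equatorial sites, which are chemically inequivalent.
Exhaustive case analysis gives 5 geometric isomers.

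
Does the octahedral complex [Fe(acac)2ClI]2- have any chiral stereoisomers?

In an octahedral complex each vertex has one trans partner and four cis neighbours.
Each acac is bidentate and must span two cis positions.
The distinct arrangements are (2 in all): Cl and I mutually trans; Cl and I mutually cis (chiral).
One of these lacks any improper symmetry element and so occurs as an enantiomeric pair, giving 2 + 1 = 3 stereoisomers in total.

yes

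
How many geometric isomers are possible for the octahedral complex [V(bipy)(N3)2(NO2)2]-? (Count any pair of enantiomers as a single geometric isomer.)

3

An octahedron has six vertices in three trans pairs; every non-trans pair is cis.
Each bipy is bidentate and must span two cis positions.
Systematic placement gives 3 geometric isomers: N3 trans, NO2 cis; N3 cis, NO2 cis (chiral); N3 cis, NO2 trans.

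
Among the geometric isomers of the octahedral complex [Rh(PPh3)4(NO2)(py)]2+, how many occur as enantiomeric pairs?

Systematic placement gives 2 geometric isomers: NO2 and py mutually cis; NO2 and py mutually trans.
Each arrangement has an internal mirror plane or centre of symmetry, so none is chiral.

0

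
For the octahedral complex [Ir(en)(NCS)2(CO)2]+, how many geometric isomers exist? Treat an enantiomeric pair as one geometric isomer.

3

In an octahedral complex each vertex has one trans partner and four cis neighbours.
Each en is bidentate and must span two cis positions.
The distinct arrangements are (3 in all): NCS cis, CO trans; NCS cis, CO cis (chiral); NCS trans, CO cis.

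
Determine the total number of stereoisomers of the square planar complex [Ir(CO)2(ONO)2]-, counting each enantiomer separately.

In a square planar complex each vertex has one trans partner and two cis neighbours.
Working through the distinct placements yields 2 geometric isomers: CO cis; CO trans.
Each arrangement has an internal mirror plane or centre of symmetry, so none is chiral.

2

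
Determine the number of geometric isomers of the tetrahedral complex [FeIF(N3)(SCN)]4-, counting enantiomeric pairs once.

1

In a tetrahedral complex all four positions are equivalent and every pair of ligands is adjacent — there is no cis/trans distinction.
Only one geometric arrangement is possible; it has no improper symmetry element, so it exists as a pair of enantiomers (2 stereoisomers).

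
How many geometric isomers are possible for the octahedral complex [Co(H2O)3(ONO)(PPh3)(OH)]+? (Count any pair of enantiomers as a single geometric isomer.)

The six octahedral sites form three mutually perpendicular trans pairs.
There are 4 geometric isomers: H2O mer (3 arrangements); H2O fac (chiral).

4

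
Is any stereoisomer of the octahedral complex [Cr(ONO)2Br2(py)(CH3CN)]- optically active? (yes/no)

yes

Working through the distinct placements yields 6 geometric isomers: ONO cis, Br trans; ONO trans, Br trans; ONO cis, Br cis (3 arrangements, 2 chiral); ONO trans, Br cis.
Of these, 2 lack any improper symmetry element and so occur as enantiomeric pairs, giving 6 + 2 = 8 stereoisomers in total.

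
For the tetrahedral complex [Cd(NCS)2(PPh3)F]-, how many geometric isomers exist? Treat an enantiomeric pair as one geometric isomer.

1

Only one geometric arrangement is possible.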